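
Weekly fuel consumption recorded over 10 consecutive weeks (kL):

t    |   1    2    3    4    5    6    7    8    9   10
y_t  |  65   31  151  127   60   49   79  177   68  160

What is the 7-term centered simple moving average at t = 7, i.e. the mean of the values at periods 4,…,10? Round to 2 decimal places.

Sum of periods 4–10: 127 + 60 + 49 + 79 + 177 + 68 + 160 = 720
Divide by 7: 720 / 7 = 102.86

102.86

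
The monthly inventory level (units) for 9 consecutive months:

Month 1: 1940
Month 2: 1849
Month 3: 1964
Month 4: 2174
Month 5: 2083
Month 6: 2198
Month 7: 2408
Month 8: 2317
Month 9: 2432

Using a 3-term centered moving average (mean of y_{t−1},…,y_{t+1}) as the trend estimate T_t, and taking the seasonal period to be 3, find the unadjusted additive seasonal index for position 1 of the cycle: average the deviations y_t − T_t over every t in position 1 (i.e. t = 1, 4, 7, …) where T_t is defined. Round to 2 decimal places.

Season position 1 occurs at t = 4, 7 (where T_t is defined).
t=4: T_4 = 2073.6667; y_4 − T_4 = 2174 − 2073.6667 = 100.3333
t=7: T_7 = 2307.6667; y_7 − T_7 = 2408 − 2307.6667 = 100.3333
Mean deviation: (100.3333 + 100.3333) / 2 = 100.33

100.33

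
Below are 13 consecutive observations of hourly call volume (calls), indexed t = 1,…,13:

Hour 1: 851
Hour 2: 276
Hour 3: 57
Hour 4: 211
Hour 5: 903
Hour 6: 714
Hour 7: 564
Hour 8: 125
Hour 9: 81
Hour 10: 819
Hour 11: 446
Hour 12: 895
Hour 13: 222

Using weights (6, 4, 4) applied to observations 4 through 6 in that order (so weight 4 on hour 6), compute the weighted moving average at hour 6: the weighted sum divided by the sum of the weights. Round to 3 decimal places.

552.429

Weighted sum: 6·211 + 4·903 + 4·714 = 1266 + 3612 + 2856 = 7734
Weight total: 6 + 4 + 4 = 14
WMA = 7734 / 14 = 552.429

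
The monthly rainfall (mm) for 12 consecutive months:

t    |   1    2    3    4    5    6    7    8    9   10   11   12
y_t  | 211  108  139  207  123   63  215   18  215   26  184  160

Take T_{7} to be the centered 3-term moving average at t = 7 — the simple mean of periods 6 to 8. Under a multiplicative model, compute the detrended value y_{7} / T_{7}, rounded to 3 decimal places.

Trend T_7 = (63 + 215 + 18) / 3 = 296/3 = 98.66667
Ratio to trend: 215 / 98.66667 = 2.179

2.179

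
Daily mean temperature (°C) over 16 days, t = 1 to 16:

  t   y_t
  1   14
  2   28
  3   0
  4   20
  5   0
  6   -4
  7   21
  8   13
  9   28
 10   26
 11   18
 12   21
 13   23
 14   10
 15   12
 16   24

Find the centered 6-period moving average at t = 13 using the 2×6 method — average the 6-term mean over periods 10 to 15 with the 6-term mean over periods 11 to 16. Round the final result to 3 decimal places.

18.167

Sum over 10–15: 26 + 18 + 21 + 23 + 10 + 12 = 110
Sum over 11–16: 18 + 21 + 23 + 10 + 12 + 24 = 108
CMA at t=13 = (110 + 108) / (2·6) = 218 / 12 = 18.167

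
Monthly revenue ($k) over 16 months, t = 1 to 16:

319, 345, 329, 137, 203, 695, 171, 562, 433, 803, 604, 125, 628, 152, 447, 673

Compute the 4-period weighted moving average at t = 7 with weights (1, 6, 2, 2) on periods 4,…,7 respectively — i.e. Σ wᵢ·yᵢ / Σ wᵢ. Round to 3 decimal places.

Weighted sum: 1·137 + 6·203 + 2·695 + 2·171 = 137 + 1218 + 1390 + 342 = 3087
Weight total: 1 + 6 + 2 + 2 = 11
WMA = 3087 / 11 = 280.636

280.636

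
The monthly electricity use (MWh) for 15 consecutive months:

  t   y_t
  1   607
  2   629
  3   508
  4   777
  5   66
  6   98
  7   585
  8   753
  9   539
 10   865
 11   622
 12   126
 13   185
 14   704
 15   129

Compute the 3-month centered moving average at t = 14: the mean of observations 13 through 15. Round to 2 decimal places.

339.33

Sum of periods 13–15: 185 + 704 + 129 = 1018
Divide by 3: 1018 / 3 = 339.33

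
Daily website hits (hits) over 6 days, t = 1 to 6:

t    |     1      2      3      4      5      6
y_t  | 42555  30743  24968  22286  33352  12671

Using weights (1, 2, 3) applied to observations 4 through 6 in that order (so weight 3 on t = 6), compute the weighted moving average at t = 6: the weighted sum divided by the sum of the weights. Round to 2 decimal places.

21167.17

Weighted sum: 1·22286 + 2·33352 + 3·12671 = 22286 + 66704 + 38013 = 127003
Weight total: 1 + 2 + 3 = 6
WMA = 127003 / 6 = 21167.17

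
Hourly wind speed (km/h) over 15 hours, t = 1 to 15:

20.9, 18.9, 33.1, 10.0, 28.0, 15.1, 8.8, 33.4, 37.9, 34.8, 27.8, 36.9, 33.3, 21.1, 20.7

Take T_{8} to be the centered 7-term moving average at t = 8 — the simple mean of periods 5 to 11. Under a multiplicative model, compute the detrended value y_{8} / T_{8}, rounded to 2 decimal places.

Trend T_8 = (28.0 + 15.1 + 8.8 + 33.4 + 37.9 + 34.8 + 27.8) / 7 = 185.8/7 = 26.5429
Ratio to trend: 33.4 / 26.5429 = 1.26

1.26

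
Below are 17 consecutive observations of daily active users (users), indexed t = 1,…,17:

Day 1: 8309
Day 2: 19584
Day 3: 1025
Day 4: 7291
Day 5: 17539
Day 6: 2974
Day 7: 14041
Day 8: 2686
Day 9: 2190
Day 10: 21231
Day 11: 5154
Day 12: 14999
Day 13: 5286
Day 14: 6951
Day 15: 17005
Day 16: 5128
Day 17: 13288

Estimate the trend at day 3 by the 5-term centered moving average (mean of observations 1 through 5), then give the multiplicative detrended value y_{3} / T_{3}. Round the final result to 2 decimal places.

0.10

Trend T_3 = (8309 + 19584 + 1025 + 7291 + 17539) / 5 = 53748/5 = 10749.6000
Ratio to trend: 1025 / 10749.6000 = 0.10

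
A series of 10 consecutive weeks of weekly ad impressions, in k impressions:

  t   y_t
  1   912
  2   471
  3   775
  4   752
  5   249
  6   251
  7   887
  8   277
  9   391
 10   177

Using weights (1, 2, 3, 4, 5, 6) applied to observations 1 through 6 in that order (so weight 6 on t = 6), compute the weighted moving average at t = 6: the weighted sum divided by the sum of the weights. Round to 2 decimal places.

473.24

Weighted sum: 1·912 + 2·471 + 3·775 + 4·752 + 5·249 + 6·251 = 912 + 942 + 2325 + 3008 + 1245 + 1506 = 9938
Weight total: 1 + 2 + 3 + 4 + 5 + 6 = 21
WMA = 9938 / 21 = 473.24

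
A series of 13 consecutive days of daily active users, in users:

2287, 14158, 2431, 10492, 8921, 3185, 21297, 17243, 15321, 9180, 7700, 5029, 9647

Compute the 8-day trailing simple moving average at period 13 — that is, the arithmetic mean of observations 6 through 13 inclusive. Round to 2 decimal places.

11075.25

Sum of periods 6–13: 3185 + 21297 + 17243 + 15321 + 9180 + 7700 + 5029 + 9647 = 88602
Divide by 8: 88602 / 8 = 11075.25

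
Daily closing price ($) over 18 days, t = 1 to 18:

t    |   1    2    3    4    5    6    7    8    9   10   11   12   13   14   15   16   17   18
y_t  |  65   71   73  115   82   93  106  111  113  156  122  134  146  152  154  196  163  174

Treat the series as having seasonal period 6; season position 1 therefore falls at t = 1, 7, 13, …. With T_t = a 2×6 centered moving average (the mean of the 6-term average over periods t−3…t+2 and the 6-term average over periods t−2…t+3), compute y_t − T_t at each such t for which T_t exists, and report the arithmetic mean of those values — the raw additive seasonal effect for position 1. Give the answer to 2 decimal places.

-1.04

Season position 1 occurs at t = 7, 13 (where T_t is defined).
t=7: T_7 = 106.7500; y_7 − T_7 = 106 − 106.7500 = -0.7500
t=13: T_13 = 147.3333; y_13 − T_13 = 146 − 147.3333 = -1.3333
Mean deviation: (-0.7500 + -1.3333) / 2 = -1.04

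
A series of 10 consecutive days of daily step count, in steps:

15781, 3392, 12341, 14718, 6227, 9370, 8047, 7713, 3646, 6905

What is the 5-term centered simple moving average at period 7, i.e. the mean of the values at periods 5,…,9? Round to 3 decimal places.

Sum of periods 5–9: 6227 + 9370 + 8047 + 7713 + 3646 = 35003
Divide by 5: 35003 / 5 = 7000.600

7000.600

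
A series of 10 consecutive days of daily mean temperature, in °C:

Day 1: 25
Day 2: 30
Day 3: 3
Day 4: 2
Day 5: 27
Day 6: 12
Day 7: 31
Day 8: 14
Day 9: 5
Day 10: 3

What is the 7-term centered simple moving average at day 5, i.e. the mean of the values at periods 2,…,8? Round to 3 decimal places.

17.000

Sum of periods 2–8: 30 + 3 + 2 + 27 + 12 + 31 + 14 = 119
Divide by 7: 119 / 7 = 17.000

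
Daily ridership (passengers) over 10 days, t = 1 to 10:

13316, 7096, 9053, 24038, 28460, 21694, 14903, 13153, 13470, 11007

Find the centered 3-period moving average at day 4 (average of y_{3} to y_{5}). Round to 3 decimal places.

Sum of periods 3–5: 9053 + 24038 + 28460 = 61551
Divide by 3: 61551 / 3 = 20517.000

20517.000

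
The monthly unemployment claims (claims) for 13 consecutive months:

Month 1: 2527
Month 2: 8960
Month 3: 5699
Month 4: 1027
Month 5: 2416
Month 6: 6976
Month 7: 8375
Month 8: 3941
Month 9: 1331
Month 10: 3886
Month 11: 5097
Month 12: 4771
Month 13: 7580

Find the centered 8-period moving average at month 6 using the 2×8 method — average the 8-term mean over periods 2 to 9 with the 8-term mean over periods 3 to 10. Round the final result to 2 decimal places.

4523.50

Sum over 2–9: 8960 + 5699 + 1027 + 2416 + 6976 + 8375 + 3941 + 1331 = 38725
Sum over 3–10: 5699 + 1027 + 2416 + 6976 + 8375 + 3941 + 1331 + 3886 = 33651
CMA at t=6 = (38725 + 33651) / (2·8) = 72376 / 16 = 4523.50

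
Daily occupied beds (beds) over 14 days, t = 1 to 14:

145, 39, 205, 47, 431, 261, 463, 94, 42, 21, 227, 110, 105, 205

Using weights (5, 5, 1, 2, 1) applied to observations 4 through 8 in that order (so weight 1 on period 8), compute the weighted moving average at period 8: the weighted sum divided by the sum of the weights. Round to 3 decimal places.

Weighted sum: 5·47 + 5·431 + 1·261 + 2·463 + 1·94 = 235 + 2155 + 261 + 926 + 94 = 3671
Weight total: 5 + 5 + 1 + 2 + 1 = 14
WMA = 3671 / 14 = 262.214

262.214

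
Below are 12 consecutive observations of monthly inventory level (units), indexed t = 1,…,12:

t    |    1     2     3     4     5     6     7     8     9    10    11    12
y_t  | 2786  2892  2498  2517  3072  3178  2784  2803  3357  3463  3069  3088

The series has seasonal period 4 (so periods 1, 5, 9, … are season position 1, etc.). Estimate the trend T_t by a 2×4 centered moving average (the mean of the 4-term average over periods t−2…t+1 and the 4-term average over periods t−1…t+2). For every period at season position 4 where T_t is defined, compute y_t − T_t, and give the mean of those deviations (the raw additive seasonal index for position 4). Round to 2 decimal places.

Season position 4 occurs at t = 4, 8 (where T_t is defined).
t=4: T_4 = 2780.5000; y_4 − T_4 = 2517 − 2780.5000 = -263.5000
t=8: T_8 = 3066.1250; y_8 − T_8 = 2803 − 3066.1250 = -263.1250
Mean deviation: (-263.5000 + -263.1250) / 2 = -263.31

-263.31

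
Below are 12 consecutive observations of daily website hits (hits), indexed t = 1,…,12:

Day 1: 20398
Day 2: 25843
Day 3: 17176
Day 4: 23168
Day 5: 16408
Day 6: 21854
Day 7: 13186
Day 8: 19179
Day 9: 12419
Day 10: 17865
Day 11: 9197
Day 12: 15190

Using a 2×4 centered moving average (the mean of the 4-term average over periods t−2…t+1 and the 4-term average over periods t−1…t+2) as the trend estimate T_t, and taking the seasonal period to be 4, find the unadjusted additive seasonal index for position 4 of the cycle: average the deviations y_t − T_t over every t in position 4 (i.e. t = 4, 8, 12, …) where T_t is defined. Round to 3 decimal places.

3018.000

Season position 4 occurs at t = 4, 8 (where T_t is defined).
t=4: T_4 = 20150.12500; y_4 − T_4 = 23168 − 20150.12500 = 3017.87500
t=8: T_8 = 16160.87500; y_8 − T_8 = 19179 − 16160.87500 = 3018.12500
Mean deviation: (3017.87500 + 3018.12500) / 2 = 3018.000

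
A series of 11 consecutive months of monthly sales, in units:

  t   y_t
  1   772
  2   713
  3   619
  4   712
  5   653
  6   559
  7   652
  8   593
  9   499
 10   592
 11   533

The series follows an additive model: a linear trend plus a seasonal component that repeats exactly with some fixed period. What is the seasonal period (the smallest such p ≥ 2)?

First differences y_{t+1} − y_t: -59, -94, 93, -59, -94, 93, -59, -94, …
The difference pattern repeats every 3 terms and not for any smaller step, so p = 3.

3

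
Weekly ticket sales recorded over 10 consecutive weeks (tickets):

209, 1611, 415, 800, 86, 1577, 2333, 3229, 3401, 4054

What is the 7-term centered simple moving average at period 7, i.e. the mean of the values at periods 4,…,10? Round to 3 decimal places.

Sum of periods 4–10: 800 + 86 + 1577 + 2333 + 3229 + 3401 + 4054 = 15480
Divide by 7: 15480 / 7 = 2211.429

2211.429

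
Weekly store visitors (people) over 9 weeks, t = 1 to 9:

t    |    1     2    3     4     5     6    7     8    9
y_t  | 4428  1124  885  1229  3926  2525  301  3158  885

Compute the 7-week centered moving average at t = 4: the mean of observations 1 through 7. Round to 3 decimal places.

2059.714

Sum of periods 1–7: 4428 + 1124 + 885 + 1229 + 3926 + 2525 + 301 = 14418
Divide by 7: 14418 / 7 = 2059.714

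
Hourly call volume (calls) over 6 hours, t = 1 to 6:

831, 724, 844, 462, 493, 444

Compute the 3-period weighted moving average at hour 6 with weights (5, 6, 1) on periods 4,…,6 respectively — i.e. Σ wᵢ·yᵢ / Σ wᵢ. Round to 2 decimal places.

476.00

Weighted sum: 5·462 + 6·493 + 1·444 = 2310 + 2958 + 444 = 5712
Weight total: 5 + 6 + 1 = 12
WMA = 5712 / 12 = 476.00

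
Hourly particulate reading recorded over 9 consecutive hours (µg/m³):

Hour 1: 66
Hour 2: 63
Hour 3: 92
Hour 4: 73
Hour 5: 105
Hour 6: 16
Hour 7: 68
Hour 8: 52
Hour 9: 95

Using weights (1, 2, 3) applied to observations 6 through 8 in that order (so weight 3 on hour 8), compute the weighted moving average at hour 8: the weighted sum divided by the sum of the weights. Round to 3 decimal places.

Weighted sum: 1·16 + 2·68 + 3·52 = 16 + 136 + 156 = 308
Weight total: 1 + 2 + 3 = 6
WMA = 308 / 6 = 51.333

51.333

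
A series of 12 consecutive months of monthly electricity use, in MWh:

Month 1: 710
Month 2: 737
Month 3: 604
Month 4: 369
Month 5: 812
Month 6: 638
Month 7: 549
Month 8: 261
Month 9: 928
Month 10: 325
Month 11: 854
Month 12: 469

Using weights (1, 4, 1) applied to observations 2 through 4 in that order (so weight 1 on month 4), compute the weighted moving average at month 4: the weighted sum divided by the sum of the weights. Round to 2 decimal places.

Weighted sum: 1·737 + 4·604 + 1·369 = 737 + 2416 + 369 = 3522
Weight total: 1 + 4 + 1 = 6
WMA = 3522 / 6 = 587.00

587.00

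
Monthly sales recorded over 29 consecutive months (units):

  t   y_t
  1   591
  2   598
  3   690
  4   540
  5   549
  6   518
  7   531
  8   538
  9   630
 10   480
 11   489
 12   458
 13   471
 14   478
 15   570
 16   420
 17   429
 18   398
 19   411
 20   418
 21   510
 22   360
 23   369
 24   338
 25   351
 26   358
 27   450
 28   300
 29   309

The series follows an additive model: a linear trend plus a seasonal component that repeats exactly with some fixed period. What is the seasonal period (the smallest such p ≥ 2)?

6

First differences y_{t+1} − y_t: 7, 92, -150, 9, -31, 13, 7, 92, -150, 9, -31, 13, 7, 92, …
The difference pattern repeats every 6 terms and not for any smaller step, so p = 6.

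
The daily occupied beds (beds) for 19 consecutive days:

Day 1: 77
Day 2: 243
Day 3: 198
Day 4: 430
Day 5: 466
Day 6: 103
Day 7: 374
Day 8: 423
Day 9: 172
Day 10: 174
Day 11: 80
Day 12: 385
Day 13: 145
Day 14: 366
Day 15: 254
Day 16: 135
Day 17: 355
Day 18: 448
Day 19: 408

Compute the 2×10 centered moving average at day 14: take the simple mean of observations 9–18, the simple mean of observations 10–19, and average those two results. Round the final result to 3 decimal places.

263.200

Sum over 9–18: 172 + 174 + 80 + 385 + 145 + 366 + 254 + 135 + 355 + 448 = 2514
Sum over 10–19: 174 + 80 + 385 + 145 + 366 + 254 + 135 + 355 + 448 + 408 = 2750
CMA at t=14 = (2514 + 2750) / (2·10) = 5264 / 20 = 263.200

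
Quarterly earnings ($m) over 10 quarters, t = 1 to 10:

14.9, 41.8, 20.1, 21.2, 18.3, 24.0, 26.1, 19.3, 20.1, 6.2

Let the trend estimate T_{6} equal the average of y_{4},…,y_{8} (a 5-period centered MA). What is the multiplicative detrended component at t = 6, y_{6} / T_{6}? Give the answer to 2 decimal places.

Trend T_6 = (21.2 + 18.3 + 24.0 + 26.1 + 19.3) / 5 = 108.9/5 = 21.7800
Ratio to trend: 24.0 / 21.7800 = 1.10

1.10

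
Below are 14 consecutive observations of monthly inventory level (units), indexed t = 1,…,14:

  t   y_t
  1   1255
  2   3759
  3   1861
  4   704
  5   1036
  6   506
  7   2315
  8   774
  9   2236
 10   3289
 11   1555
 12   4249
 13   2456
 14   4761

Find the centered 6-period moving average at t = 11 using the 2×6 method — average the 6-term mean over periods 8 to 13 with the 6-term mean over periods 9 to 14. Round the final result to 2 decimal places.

Sum over 8–13: 774 + 2236 + 3289 + 1555 + 4249 + 2456 = 14559
Sum over 9–14: 2236 + 3289 + 1555 + 4249 + 2456 + 4761 = 18546
CMA at t=11 = (14559 + 18546) / (2·6) = 33105 / 12 = 2758.75

2758.75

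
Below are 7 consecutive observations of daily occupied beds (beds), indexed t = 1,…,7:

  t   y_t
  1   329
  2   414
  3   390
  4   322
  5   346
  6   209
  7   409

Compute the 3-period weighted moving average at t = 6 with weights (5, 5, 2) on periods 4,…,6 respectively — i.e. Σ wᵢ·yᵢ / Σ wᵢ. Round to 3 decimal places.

313.167

Weighted sum: 5·322 + 5·346 + 2·209 = 1610 + 1730 + 418 = 3758
Weight total: 5 + 5 + 2 = 12
WMA = 3758 / 12 = 313.167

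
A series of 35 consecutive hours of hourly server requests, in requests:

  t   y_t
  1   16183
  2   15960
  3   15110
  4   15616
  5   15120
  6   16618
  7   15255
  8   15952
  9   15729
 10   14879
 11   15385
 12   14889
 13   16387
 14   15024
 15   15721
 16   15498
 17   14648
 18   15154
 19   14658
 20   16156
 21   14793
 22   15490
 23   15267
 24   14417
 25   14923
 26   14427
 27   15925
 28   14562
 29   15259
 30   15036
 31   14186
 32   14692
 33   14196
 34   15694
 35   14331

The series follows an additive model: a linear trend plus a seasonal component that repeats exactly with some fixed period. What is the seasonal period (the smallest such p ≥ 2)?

First differences y_{t+1} − y_t: -223, -850, 506, -496, 1498, -1363, 697, -223, -850, 506, -496, 1498, -1363, 697, -223, -850, …
The difference pattern repeats every 7 terms and not for any smaller step, so p = 7.

7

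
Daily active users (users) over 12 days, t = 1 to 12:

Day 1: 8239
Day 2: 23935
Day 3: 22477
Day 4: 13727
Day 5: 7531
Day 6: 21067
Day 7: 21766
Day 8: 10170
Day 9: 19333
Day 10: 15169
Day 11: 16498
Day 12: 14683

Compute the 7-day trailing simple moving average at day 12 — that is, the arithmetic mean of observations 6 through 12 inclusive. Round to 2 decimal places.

Sum of periods 6–12: 21067 + 21766 + 10170 + 19333 + 15169 + 16498 + 14683 = 118686
Divide by 7: 118686 / 7 = 16955.14

16955.14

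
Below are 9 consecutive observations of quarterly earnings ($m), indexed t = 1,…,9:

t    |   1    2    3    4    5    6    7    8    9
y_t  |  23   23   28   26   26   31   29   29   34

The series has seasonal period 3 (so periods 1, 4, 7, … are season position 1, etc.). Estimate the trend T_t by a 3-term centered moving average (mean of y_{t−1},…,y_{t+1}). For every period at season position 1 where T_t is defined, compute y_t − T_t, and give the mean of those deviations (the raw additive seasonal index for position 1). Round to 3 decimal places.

-0.667

Season position 1 occurs at t = 4, 7 (where T_t is defined).
t=4: T_4 = 26.66667; y_4 − T_4 = 26 − 26.66667 = -0.66667
t=7: T_7 = 29.66667; y_7 − T_7 = 29 − 29.66667 = -0.66667
Mean deviation: (-0.66667 + -0.66667) / 2 = -0.667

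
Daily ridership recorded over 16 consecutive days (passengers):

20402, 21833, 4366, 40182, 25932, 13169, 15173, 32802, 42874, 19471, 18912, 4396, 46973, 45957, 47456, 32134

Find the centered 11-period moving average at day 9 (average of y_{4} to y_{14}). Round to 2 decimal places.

Sum of periods 4–14: 40182 + 25932 + 13169 + 15173 + 32802 + 42874 + 19471 + 18912 + 4396 + 46973 + 45957 = 305841
Divide by 11: 305841 / 11 = 27803.73

27803.73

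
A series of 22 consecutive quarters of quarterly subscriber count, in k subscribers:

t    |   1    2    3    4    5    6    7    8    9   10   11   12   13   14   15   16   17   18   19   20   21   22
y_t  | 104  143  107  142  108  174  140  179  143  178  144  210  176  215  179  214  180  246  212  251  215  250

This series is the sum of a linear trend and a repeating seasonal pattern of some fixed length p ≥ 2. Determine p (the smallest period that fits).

First differences y_{t+1} − y_t: 39, -36, 35, -34, 66, -34, 39, -36, 35, -34, 66, -34, 39, -36, …
The difference pattern repeats every 6 terms and not for any smaller step, so p = 6.

6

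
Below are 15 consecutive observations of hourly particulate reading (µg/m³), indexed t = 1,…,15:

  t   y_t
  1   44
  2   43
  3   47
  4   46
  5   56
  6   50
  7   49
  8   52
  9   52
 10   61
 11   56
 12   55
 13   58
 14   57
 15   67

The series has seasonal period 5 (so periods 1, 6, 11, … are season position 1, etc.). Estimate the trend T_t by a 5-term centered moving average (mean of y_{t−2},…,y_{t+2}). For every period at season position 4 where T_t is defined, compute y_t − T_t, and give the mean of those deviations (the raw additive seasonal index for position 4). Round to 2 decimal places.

Season position 4 occurs at t = 4, 9 (where T_t is defined).
t=4: T_4 = 48.4000; y_4 − T_4 = 46 − 48.4000 = -2.4000
t=9: T_9 = 54.0000; y_9 − T_9 = 52 − 54.0000 = -2.0000
Mean deviation: (-2.4000 + -2.0000) / 2 = -2.20

-2.20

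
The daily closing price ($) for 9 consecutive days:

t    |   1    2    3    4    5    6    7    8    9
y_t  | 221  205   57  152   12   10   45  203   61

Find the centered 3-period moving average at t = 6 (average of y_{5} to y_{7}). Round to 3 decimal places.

22.333

Sum of periods 5–7: 12 + 10 + 45 = 67
Divide by 3: 67 / 3 = 22.333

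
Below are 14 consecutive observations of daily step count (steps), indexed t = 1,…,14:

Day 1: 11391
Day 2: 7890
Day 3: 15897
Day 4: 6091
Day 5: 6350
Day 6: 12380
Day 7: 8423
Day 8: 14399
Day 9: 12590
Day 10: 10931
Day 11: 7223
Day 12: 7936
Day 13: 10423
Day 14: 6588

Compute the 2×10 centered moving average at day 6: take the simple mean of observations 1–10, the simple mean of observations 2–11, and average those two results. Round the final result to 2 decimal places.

10425.80

Sum over 1–10: 11391 + 7890 + 15897 + 6091 + 6350 + 12380 + 8423 + 14399 + 12590 + 10931 = 106342
Sum over 2–11: 7890 + 15897 + 6091 + 6350 + 12380 + 8423 + 14399 + 12590 + 10931 + 7223 = 102174
CMA at t=6 = (106342 + 102174) / (2·10) = 208516 / 20 = 10425.80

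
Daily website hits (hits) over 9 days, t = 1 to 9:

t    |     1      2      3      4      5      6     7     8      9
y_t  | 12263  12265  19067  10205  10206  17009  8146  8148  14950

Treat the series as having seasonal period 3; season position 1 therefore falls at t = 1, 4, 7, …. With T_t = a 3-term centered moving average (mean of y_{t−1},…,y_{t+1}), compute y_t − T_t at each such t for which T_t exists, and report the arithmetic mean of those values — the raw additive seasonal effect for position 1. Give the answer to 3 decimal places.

-2954.667

Season position 1 occurs at t = 4, 7 (where T_t is defined).
t=4: T_4 = 13159.33333; y_4 − T_4 = 10205 − 13159.33333 = -2954.33333
t=7: T_7 = 11101.00000; y_7 − T_7 = 8146 − 11101.00000 = -2955.00000
Mean deviation: (-2954.33333 + -2955.00000) / 2 = -2954.667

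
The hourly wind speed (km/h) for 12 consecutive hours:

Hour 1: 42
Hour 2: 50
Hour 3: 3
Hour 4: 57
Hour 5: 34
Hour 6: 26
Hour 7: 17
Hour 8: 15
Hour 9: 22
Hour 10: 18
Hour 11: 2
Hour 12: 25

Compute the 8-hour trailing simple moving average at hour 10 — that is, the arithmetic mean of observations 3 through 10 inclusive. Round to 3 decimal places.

24.000

Sum of periods 3–10: 3 + 57 + 34 + 26 + 17 + 15 + 22 + 18 = 192
Divide by 8: 192 / 8 = 24.000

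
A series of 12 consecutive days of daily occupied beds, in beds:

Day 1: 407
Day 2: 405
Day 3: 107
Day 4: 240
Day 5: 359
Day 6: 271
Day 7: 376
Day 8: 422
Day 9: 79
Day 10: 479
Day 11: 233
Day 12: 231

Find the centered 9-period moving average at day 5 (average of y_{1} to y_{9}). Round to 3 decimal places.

296.222

Sum of periods 1–9: 407 + 405 + 107 + 240 + 359 + 271 + 376 + 422 + 79 = 2666
Divide by 9: 2666 / 9 = 296.222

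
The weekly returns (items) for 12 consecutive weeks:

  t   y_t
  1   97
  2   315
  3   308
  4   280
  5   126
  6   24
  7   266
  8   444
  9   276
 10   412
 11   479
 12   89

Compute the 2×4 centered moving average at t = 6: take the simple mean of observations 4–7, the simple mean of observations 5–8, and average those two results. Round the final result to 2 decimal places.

194.50

Sum over 4–7: 280 + 126 + 24 + 266 = 696
Sum over 5–8: 126 + 24 + 266 + 444 = 860
CMA at t=6 = (696 + 860) / (2·4) = 1556 / 8 = 194.50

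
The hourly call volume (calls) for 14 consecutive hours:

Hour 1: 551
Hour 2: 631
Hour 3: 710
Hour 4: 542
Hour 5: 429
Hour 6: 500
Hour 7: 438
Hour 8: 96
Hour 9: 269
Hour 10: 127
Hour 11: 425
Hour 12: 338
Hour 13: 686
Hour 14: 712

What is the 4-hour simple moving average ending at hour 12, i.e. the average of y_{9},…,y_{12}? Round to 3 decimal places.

289.750

Sum of periods 9–12: 269 + 127 + 425 + 338 = 1159
Divide by 4: 1159 / 4 = 289.750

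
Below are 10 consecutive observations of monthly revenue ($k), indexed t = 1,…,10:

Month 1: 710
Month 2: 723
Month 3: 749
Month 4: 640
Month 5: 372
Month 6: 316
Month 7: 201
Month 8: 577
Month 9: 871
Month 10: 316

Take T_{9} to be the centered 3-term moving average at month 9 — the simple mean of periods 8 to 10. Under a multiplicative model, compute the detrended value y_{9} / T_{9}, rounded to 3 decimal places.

Trend T_9 = (577 + 871 + 316) / 3 = 1764/3 = 588.00000
Ratio to trend: 871 / 588.00000 = 1.481

1.481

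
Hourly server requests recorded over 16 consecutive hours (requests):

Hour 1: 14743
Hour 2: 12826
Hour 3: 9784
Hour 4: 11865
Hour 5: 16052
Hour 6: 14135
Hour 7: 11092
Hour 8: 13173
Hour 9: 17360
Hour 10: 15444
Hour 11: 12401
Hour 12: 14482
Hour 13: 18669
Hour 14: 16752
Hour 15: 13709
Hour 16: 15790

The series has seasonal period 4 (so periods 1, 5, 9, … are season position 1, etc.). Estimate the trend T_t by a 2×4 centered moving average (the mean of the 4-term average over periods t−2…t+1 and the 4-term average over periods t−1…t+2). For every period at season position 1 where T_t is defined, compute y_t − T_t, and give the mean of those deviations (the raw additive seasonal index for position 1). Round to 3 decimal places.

Season position 1 occurs at t = 5, 9, 13 (where T_t is defined).
t=5: T_5 = 13122.50000; y_5 − T_5 = 16052 − 13122.50000 = 2929.50000
t=9: T_9 = 14430.87500; y_9 − T_9 = 17360 − 14430.87500 = 2929.12500
t=13: T_13 = 15739.50000; y_13 − T_13 = 18669 − 15739.50000 = 2929.50000
Mean deviation: (2929.50000 + 2929.12500 + 2929.50000) / 3 = 2929.375

2929.375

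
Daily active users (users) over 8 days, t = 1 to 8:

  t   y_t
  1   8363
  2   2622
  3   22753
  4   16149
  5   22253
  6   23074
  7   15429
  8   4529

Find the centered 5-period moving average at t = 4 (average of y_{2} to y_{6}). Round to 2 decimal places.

17370.20

Sum of periods 2–6: 2622 + 22753 + 16149 + 22253 + 23074 = 86851
Divide by 5: 86851 / 5 = 17370.20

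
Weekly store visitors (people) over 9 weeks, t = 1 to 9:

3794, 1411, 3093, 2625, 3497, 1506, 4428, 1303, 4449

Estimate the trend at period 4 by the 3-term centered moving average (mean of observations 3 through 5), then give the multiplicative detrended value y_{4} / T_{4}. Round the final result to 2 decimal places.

Trend T_4 = (3093 + 2625 + 3497) / 3 = 9215/3 = 3071.6667
Ratio to trend: 2625 / 3071.6667 = 0.85

0.85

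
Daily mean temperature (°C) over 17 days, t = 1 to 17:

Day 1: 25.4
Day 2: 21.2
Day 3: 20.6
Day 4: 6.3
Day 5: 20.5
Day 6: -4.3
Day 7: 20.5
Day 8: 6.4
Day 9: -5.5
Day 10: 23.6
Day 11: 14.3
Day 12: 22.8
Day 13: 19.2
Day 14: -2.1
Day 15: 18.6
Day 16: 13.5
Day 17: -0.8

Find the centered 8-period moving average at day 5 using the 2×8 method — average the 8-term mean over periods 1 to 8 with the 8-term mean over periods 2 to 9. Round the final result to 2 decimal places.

Sum over 1–8: 25.4 + 21.2 + 20.6 + 6.3 + 20.5 + (-4.3) + 20.5 + 6.4 = 116.6
Sum over 2–9: 21.2 + 20.6 + 6.3 + 20.5 + (-4.3) + 20.5 + 6.4 + (-5.5) = 85.7
CMA at t=5 = (116.6 + 85.7) / (2·8) = 202.3 / 16 = 12.64

12.64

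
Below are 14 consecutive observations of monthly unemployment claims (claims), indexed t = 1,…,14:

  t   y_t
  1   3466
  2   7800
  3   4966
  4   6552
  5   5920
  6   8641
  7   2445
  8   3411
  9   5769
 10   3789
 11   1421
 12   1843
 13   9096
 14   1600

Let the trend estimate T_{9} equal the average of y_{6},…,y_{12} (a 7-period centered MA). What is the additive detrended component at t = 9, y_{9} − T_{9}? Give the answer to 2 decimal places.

1866.29

Trend T_9 = (8641 + 2445 + 3411 + 5769 + 3789 + 1421 + 1843) / 7 = 27319/7 = 3902.7143
Detrended value: 5769 − 3902.7143 = 1866.29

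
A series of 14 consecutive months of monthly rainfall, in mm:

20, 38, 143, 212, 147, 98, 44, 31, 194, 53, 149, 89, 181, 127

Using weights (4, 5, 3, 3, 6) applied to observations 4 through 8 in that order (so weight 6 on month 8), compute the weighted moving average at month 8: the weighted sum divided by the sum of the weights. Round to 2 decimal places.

104.52

Weighted sum: 4·212 + 5·147 + 3·98 + 3·44 + 6·31 = 848 + 735 + 294 + 132 + 186 = 2195
Weight total: 4 + 5 + 3 + 3 + 6 = 21
WMA = 2195 / 21 = 104.52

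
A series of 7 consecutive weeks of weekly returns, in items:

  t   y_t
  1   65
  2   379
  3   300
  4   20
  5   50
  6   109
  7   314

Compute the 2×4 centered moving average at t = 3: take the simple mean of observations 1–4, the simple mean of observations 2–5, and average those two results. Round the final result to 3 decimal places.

189.125

Sum over 1–4: 65 + 379 + 300 + 20 = 764
Sum over 2–5: 379 + 300 + 20 + 50 = 749
CMA at t=3 = (764 + 749) / (2·4) = 1513 / 8 = 189.125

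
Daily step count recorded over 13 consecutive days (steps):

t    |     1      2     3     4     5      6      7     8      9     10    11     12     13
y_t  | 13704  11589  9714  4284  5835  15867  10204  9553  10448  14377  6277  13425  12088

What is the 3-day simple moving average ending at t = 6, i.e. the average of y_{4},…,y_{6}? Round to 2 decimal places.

Sum of periods 4–6: 4284 + 5835 + 15867 = 25986
Divide by 3: 25986 / 3 = 8662.00

8662.00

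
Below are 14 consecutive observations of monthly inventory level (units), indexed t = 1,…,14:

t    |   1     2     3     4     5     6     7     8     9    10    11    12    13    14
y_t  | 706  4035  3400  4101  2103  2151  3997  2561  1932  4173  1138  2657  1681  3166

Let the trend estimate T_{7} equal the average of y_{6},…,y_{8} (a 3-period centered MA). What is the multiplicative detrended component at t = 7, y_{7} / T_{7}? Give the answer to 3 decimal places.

Trend T_7 = (2151 + 3997 + 2561) / 3 = 8709/3 = 2903.00000
Ratio to trend: 3997 / 2903.00000 = 1.377

1.377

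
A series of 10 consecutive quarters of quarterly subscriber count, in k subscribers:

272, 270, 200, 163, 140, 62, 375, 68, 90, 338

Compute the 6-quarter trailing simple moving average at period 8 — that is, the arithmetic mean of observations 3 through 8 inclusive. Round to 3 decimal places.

Sum of periods 3–8: 200 + 163 + 140 + 62 + 375 + 68 = 1008
Divide by 6: 1008 / 6 = 168.000

168.000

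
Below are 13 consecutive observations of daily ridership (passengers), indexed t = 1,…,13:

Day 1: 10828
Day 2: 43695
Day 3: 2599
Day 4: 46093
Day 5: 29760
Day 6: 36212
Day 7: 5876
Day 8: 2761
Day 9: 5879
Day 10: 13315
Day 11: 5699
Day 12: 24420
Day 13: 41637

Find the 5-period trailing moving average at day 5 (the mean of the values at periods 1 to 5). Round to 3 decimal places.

Sum of periods 1–5: 10828 + 43695 + 2599 + 46093 + 29760 = 132975
Divide by 5: 132975 / 5 = 26595.000

26595.000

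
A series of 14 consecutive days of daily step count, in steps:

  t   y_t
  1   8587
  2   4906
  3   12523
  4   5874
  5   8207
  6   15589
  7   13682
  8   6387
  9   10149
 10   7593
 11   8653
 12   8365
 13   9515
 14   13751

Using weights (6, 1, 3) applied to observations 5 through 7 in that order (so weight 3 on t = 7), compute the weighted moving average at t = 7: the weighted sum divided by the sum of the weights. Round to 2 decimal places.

10587.70

Weighted sum: 6·8207 + 1·15589 + 3·13682 = 49242 + 15589 + 41046 = 105877
Weight total: 6 + 1 + 3 = 10
WMA = 105877 / 10 = 10587.70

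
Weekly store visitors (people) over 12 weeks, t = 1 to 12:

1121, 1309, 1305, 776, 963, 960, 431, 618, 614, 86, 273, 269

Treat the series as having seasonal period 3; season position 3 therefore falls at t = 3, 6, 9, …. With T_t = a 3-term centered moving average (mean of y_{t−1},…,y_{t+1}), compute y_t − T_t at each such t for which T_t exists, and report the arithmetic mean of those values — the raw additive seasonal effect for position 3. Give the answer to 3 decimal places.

175.000

Season position 3 occurs at t = 3, 6, 9 (where T_t is defined).
t=3: T_3 = 1130.00000; y_3 − T_3 = 1305 − 1130.00000 = 175.00000
t=6: T_6 = 784.66667; y_6 − T_6 = 960 − 784.66667 = 175.33333
t=9: T_9 = 439.33333; y_9 − T_9 = 614 − 439.33333 = 174.66667
Mean deviation: (175.00000 + 175.33333 + 174.66667) / 3 = 175.000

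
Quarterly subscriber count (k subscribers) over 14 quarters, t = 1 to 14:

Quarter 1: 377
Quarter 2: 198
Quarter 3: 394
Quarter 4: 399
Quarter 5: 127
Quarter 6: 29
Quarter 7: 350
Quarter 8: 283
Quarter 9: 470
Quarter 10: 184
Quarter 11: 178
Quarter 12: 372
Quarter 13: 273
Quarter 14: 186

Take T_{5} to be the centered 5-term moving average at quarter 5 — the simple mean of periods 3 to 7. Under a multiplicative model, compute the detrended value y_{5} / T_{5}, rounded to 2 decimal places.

Trend T_5 = (394 + 399 + 127 + 29 + 350) / 5 = 1299/5 = 259.8000
Ratio to trend: 127 / 259.8000 = 0.49

0.49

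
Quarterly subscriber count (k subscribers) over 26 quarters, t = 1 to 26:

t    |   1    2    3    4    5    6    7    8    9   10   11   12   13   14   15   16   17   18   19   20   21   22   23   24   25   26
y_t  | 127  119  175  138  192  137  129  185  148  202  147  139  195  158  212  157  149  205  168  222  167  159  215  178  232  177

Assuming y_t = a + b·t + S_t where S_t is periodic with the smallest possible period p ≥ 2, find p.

First differences y_{t+1} − y_t: -8, 56, -37, 54, -55, -8, 56, -37, 54, -55, -8, 56, …
The difference pattern repeats every 5 terms and not for any smaller step, so p = 5.

5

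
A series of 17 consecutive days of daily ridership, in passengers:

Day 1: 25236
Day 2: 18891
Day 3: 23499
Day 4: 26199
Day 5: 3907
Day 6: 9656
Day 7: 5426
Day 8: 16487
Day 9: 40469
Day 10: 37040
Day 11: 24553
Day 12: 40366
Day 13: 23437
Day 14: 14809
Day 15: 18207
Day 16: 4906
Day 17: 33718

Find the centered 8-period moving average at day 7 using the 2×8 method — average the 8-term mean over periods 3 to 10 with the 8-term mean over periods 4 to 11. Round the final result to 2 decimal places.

Sum over 3–10: 23499 + 26199 + 3907 + 9656 + 5426 + 16487 + 40469 + 37040 = 162683
Sum over 4–11: 26199 + 3907 + 9656 + 5426 + 16487 + 40469 + 37040 + 24553 = 163737
CMA at t=7 = (162683 + 163737) / (2·8) = 326420 / 16 = 20401.25

20401.25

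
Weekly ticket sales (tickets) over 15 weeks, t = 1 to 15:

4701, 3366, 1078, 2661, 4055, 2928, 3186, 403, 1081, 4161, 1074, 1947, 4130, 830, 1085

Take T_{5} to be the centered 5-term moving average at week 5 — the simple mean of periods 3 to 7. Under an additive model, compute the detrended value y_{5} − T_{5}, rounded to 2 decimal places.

Trend T_5 = (1078 + 2661 + 4055 + 2928 + 3186) / 5 = 13908/5 = 2781.6000
Detrended value: 4055 − 2781.6000 = 1273.40

1273.40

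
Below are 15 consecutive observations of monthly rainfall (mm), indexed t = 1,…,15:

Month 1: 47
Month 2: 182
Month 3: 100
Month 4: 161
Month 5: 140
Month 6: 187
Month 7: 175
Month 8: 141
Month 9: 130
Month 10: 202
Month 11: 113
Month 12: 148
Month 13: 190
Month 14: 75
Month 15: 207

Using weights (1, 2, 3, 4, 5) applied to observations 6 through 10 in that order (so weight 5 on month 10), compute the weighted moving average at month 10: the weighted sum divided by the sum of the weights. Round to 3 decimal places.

Weighted sum: 1·187 + 2·175 + 3·141 + 4·130 + 5·202 = 187 + 350 + 423 + 520 + 1010 = 2490
Weight total: 1 + 2 + 3 + 4 + 5 = 15
WMA = 2490 / 15 = 166.000

166.000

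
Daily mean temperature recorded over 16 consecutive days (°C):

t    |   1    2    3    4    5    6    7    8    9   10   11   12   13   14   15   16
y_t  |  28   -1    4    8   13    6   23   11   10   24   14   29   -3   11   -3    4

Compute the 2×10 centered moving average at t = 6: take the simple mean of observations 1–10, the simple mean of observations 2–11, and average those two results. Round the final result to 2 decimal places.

Sum over 1–10: 28 + (-1) + 4 + 8 + 13 + 6 + 23 + 11 + 10 + 24 = 126
Sum over 2–11: (-1) + 4 + 8 + 13 + 6 + 23 + 11 + 10 + 24 + 14 = 112
CMA at t=6 = (126 + 112) / (2·10) = 238 / 20 = 11.90

11.90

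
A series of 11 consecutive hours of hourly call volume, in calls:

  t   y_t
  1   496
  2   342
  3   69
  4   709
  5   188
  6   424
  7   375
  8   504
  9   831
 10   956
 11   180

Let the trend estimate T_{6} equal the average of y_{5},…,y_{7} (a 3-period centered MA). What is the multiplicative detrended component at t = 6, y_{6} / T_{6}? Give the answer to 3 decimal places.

1.289

Trend T_6 = (188 + 424 + 375) / 3 = 987/3 = 329.00000
Ratio to trend: 424 / 329.00000 = 1.289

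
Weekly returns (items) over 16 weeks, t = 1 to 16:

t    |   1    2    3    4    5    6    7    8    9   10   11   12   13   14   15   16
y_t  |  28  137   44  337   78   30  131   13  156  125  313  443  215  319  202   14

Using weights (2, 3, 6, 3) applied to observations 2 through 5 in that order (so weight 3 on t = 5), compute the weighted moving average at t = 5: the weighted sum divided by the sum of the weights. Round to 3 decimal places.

190.143

Weighted sum: 2·137 + 3·44 + 6·337 + 3·78 = 274 + 132 + 2022 + 234 = 2662
Weight total: 2 + 3 + 6 + 3 = 14
WMA = 2662 / 14 = 190.143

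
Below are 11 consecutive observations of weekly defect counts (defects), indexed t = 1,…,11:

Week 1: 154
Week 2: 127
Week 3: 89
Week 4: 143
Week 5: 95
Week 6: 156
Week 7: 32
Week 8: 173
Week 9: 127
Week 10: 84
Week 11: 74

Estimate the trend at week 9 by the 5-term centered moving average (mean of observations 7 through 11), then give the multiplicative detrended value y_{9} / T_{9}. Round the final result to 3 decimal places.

Trend T_9 = (32 + 173 + 127 + 84 + 74) / 5 = 490/5 = 98.00000
Ratio to trend: 127 / 98.00000 = 1.296

1.296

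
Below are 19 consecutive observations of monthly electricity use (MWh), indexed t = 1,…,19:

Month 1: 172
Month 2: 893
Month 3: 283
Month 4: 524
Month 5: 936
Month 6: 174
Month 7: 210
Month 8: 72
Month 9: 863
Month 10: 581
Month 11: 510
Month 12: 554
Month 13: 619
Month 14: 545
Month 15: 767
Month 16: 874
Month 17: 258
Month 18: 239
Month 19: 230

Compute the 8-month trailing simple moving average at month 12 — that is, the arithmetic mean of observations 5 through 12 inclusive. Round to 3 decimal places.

487.500

Sum of periods 5–12: 936 + 174 + 210 + 72 + 863 + 581 + 510 + 554 = 3900
Divide by 8: 3900 / 8 = 487.500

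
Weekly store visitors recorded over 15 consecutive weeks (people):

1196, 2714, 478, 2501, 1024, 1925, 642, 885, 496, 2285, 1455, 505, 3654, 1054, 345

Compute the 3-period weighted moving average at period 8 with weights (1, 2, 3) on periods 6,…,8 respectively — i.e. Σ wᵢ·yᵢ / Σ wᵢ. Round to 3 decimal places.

977.333

Weighted sum: 1·1925 + 2·642 + 3·885 = 1925 + 1284 + 2655 = 5864
Weight total: 1 + 2 + 3 = 6
WMA = 5864 / 6 = 977.333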